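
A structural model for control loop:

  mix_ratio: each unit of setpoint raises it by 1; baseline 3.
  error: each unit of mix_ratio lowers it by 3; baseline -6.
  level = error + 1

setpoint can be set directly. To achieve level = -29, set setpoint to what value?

Substituting into the error equation gives error = -3*setpoint - 15.
Substituting into the level equation gives level = -3*setpoint - 14.
Solve -3*setpoint - 14 = -29: setpoint = (-29 + 14) / -3 = 5.

setpoint = 5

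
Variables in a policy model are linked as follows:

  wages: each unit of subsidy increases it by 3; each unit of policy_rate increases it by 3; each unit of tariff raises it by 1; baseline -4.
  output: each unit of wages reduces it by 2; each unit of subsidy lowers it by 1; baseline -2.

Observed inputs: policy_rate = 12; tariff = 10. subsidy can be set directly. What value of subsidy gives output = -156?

Substituting into the wages equation gives wages = 3*subsidy + 42.
Substituting into the output equation gives output = -7*subsidy - 86.
Solve -7*subsidy - 86 = -156: subsidy = (-156 + 86) / -7 = 10.

subsidy = 10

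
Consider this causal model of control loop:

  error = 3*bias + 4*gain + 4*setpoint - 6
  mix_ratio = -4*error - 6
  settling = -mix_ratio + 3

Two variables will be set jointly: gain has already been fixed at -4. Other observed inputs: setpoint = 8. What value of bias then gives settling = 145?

bias = 8

With gain held at -4:
Substituting into the error equation gives error = 3*bias + 10.
Substituting into the mix_ratio equation gives mix_ratio = -12*bias - 46.
settling becomes 12*bias + 49.
Solve 12*bias + 49 = 145: bias = (145 - 49) / 12 = 8.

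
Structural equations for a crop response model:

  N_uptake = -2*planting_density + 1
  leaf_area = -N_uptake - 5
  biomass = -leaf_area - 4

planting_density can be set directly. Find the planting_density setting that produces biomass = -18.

Substituting into the leaf_area equation gives leaf_area = 2*planting_density - 6.
Substituting into the biomass equation gives biomass = -2*planting_density + 2.
Solve -2*planting_density + 2 = -18: planting_density = (-18 - 2) / -2 = 10.

planting_density = 10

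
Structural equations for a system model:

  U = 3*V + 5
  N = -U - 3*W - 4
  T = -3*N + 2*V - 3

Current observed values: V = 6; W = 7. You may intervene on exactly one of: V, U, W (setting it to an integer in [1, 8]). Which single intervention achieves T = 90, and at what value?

Intervening on V: T = 11*V + 87. Reaching 90 requires V = 3/11, not an integer.
Intervening on U: with other inputs at their observed values, T = 3*U + 84. Solving for 90 gives U = 2, within [1, 8].
Intervening on W: T = 9*W + 90. Reaching 90 requires W = 0, outside [1, 8].

set U = 2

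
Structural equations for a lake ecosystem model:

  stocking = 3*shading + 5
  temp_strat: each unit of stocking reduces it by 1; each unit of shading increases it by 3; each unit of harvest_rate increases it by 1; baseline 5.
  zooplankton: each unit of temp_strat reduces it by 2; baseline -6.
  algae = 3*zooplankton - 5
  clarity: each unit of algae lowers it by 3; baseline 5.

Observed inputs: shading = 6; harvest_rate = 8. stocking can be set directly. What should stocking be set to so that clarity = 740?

stocking = -6

Intervening on stocking fixes its value directly, overriding its dependence on shading.
Substituting into the temp_strat equation gives temp_strat = -stocking + 31.
zooplankton becomes 2*stocking - 68.
algae becomes 6*stocking - 209.
Substituting into the clarity equation gives clarity = -18*stocking + 632.
Solve -18*stocking + 632 = 740: stocking = (740 - 632) / -18 = -6.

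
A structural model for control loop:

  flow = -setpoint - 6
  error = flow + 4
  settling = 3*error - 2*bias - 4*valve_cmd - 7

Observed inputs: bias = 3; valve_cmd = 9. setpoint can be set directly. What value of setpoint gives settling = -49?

Substituting into the error equation gives error = -setpoint - 2.
Substituting into the settling equation gives settling = -3*setpoint - 55.
Solve -3*setpoint - 55 = -49: setpoint = (-49 + 55) / -3 = -2.

setpoint = -2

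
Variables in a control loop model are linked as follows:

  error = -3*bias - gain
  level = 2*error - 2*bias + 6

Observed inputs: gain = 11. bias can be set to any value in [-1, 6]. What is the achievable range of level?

-64 to -8

Substituting into the error equation gives error = -3*bias - 11.
Substituting into the level equation gives level = -8*bias - 16.
Linear in bias, so extremes are at the endpoints: bias = -1 gives level = -8; bias = 6 gives level = -64.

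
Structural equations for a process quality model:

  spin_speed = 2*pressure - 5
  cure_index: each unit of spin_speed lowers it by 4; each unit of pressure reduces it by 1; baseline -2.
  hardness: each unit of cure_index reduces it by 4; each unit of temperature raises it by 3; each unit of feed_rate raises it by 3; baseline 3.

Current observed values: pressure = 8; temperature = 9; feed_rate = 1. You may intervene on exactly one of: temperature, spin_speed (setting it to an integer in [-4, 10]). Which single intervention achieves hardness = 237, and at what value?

set temperature = 5

Intervening on temperature: with other inputs at their observed values, hardness = 3*temperature + 222. Solving for 237 gives temperature = 5, within [-4, 10].
Intervening on spin_speed: hardness = 16*spin_speed + 73. Reaching 237 requires spin_speed = 41/4, not an integer.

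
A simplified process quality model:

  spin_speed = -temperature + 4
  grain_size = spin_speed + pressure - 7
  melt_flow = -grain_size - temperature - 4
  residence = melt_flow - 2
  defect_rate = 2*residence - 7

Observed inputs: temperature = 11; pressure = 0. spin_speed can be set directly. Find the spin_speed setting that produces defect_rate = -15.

Intervening on spin_speed fixes its value directly, overriding its dependence on temperature.
Substituting into the grain_size equation gives grain_size = spin_speed - 7.
Substituting into the melt_flow equation gives melt_flow = -spin_speed - 8.
residence becomes -spin_speed - 10.
So defect_rate = -2*spin_speed - 27.
Solve -2*spin_speed - 27 = -15: spin_speed = (-15 + 27) / -2 = -6.

spin_speed = -6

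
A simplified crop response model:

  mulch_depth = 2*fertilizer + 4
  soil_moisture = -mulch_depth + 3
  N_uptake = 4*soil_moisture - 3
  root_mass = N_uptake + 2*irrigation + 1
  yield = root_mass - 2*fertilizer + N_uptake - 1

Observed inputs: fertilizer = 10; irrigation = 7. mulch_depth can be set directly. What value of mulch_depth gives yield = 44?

Intervening on mulch_depth fixes its value directly, overriding its dependence on fertilizer.
Substituting into the N_uptake equation gives N_uptake = -4*mulch_depth + 9.
So root_mass = -4*mulch_depth + 24.
yield becomes -8*mulch_depth + 12.
Solve -8*mulch_depth + 12 = 44: mulch_depth = (44 - 12) / -8 = -4.

mulch_depth = -4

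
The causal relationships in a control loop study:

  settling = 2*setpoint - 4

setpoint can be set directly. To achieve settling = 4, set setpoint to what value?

setpoint = 4

Solve 2*setpoint - 4 = 4: setpoint = (4 + 4) / 2 = 4.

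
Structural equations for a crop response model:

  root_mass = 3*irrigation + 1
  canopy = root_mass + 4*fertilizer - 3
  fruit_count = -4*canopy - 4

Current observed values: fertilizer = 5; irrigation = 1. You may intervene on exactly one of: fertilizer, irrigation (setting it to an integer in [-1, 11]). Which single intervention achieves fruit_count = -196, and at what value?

set irrigation = 10

Intervening on fertilizer: fruit_count = -16*fertilizer - 8. Reaching -196 requires fertilizer = 47/4, not an integer.
Intervening on irrigation: with other inputs at their observed values, fruit_count = -12*irrigation - 76. Solving for -196 gives irrigation = 10, within [-1, 11].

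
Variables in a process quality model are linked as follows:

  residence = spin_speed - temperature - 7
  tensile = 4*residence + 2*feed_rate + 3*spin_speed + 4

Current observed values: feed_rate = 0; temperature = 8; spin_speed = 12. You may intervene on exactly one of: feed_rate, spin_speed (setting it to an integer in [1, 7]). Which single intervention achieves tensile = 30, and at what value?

Intervening on feed_rate: with other inputs at their observed values, tensile = 2*feed_rate + 28. Solving for 30 gives feed_rate = 1, within [1, 7].
Intervening on spin_speed: tensile = 7*spin_speed - 56. Reaching 30 requires spin_speed = 86/7, not an integer.

set feed_rate = 1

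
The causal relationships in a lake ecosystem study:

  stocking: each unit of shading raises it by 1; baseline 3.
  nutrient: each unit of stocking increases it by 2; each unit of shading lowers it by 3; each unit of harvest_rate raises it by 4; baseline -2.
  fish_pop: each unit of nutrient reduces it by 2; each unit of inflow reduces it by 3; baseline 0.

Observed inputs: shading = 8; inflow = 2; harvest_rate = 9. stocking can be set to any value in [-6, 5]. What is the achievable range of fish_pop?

Intervening on stocking fixes its value directly, overriding its dependence on shading.
Substituting into the nutrient equation gives nutrient = 2*stocking + 10.
This gives fish_pop = -4*stocking - 26.
Linear in stocking, so extremes are at the endpoints: stocking = -6 gives fish_pop = -2; stocking = 5 gives fish_pop = -46.

-46 to -2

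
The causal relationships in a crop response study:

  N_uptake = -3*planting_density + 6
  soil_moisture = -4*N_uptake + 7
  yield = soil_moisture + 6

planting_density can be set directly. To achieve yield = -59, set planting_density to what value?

Substituting into the soil_moisture equation gives soil_moisture = 12*planting_density - 17.
This gives yield = 12*planting_density - 11.
Solve 12*planting_density - 11 = -59: planting_density = (-59 + 11) / 12 = -4.

planting_density = -4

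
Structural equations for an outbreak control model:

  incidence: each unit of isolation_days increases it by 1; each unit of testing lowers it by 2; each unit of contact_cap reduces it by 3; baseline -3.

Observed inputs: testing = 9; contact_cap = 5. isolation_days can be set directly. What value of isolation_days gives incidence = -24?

Substituting into the incidence equation gives incidence = isolation_days - 36.
Solve isolation_days - 36 = -24: isolation_days = (-24 + 36) / 1 = 12.

isolation_days = 12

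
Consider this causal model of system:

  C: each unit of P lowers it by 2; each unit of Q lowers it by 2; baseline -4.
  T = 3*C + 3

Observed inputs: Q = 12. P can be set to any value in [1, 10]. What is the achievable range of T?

Substituting into the C equation gives C = -2*P - 28.
So T = -6*P - 81.
Linear in P, so extremes are at the endpoints: P = 1 gives T = -87; P = 10 gives T = -141.

-141 to -87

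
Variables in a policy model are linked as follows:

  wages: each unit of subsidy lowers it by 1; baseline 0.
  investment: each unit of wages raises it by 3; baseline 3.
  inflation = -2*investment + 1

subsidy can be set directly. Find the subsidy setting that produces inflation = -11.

Substituting into the investment equation gives investment = -3*subsidy + 3.
Substituting into the inflation equation gives inflation = 6*subsidy - 5.
Solve 6*subsidy - 5 = -11: subsidy = (-11 + 5) / 6 = -1.

subsidy = -1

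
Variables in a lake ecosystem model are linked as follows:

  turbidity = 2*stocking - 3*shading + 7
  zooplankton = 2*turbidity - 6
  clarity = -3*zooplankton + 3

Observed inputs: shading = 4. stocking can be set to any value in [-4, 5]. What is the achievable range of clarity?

Substituting into the turbidity equation gives turbidity = 2*stocking - 5.
zooplankton becomes 4*stocking - 16.
Substituting into the clarity equation gives clarity = -12*stocking + 51.
Linear in stocking, so extremes are at the endpoints: stocking = -4 gives clarity = 99; stocking = 5 gives clarity = -9.

-9 to 99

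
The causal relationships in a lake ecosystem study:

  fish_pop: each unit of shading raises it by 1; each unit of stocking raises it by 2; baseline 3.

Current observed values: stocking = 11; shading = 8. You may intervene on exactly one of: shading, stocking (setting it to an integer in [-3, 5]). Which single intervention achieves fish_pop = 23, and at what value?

Intervening on shading: with other inputs at their observed values, fish_pop = shading + 25. Solving for 23 gives shading = -2, within [-3, 5].
Intervening on stocking: fish_pop = 2*stocking + 11. Reaching 23 requires stocking = 6, outside [-3, 5].

set shading = -2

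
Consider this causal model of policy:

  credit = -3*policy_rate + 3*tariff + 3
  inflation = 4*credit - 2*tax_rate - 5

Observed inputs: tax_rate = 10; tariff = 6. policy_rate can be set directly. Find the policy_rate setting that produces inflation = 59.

Substituting into the credit equation gives credit = -3*policy_rate + 21.
Substituting into the inflation equation gives inflation = -12*policy_rate + 59.
Solve -12*policy_rate + 59 = 59: policy_rate = (59 - 59) / -12 = 0.

policy_rate = 0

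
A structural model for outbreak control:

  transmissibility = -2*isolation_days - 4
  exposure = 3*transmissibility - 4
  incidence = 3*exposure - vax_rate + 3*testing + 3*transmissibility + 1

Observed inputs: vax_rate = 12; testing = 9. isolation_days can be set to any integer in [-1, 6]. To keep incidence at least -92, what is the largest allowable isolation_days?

Substituting into the exposure equation gives exposure = -6*isolation_days - 16.
Substituting into the incidence equation gives incidence = -24*isolation_days - 44.
Require -24*isolation_days - 44 ≥ -92, so isolation_days ≤ 2.
The largest integer in [-1, 6] satisfying this is 2.

isolation_days = 2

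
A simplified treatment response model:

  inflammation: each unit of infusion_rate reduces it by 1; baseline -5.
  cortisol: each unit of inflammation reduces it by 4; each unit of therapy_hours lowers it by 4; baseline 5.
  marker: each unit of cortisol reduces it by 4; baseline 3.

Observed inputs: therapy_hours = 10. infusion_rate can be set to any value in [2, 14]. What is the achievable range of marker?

-161 to 31

Substituting into the cortisol equation gives cortisol = 4*infusion_rate - 15.
Substituting into the marker equation gives marker = -16*infusion_rate + 63.
Linear in infusion_rate, so extremes are at the endpoints: infusion_rate = 2 gives marker = 31; infusion_rate = 14 gives marker = -161.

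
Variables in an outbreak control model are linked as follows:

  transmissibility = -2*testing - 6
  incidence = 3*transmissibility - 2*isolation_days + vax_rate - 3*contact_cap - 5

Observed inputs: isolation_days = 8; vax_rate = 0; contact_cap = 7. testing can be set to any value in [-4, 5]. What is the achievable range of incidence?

Substituting into the incidence equation gives incidence = -6*testing - 60.
Linear in testing, so extremes are at the endpoints: testing = -4 gives incidence = -36; testing = 5 gives incidence = -90.

-90 to -36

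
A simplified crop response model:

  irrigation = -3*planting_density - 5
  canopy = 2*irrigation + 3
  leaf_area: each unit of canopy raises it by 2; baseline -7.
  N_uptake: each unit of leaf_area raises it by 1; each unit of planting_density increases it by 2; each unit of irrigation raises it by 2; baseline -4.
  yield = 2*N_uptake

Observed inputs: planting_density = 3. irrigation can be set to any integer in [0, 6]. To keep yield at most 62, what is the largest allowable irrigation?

Intervening on irrigation fixes its value directly, overriding its dependence on planting_density.
Substituting into the leaf_area equation gives leaf_area = 4*irrigation - 1.
So N_uptake = 6*irrigation + 1.
Substituting into the yield equation gives yield = 12*irrigation + 2.
Require 12*irrigation + 2 ≤ 62, so irrigation ≤ 5.
The largest integer in [0, 6] satisfying this is 5.

irrigation = 5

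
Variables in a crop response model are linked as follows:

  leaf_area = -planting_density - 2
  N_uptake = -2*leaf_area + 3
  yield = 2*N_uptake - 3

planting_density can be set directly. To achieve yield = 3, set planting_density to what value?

planting_density = -2

Substituting into the N_uptake equation gives N_uptake = 2*planting_density + 7.
Substituting into the yield equation gives yield = 4*planting_density + 11.
Solve 4*planting_density + 11 = 3: planting_density = (3 - 11) / 4 = -2.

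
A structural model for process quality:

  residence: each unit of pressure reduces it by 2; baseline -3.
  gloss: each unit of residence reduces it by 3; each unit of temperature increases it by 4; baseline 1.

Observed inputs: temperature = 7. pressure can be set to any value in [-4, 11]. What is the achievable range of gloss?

Substituting into the gloss equation gives gloss = 6*pressure + 38.
Linear in pressure, so extremes are at the endpoints: pressure = -4 gives gloss = 14; pressure = 11 gives gloss = 104.

14 to 104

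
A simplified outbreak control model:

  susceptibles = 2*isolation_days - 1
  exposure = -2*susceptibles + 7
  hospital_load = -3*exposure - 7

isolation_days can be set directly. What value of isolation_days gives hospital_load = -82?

Substituting into the exposure equation gives exposure = -4*isolation_days + 9.
Substituting into the hospital_load equation gives hospital_load = 12*isolation_days - 34.
Solve 12*isolation_days - 34 = -82: isolation_days = (-82 + 34) / 12 = -4.

isolation_days = -4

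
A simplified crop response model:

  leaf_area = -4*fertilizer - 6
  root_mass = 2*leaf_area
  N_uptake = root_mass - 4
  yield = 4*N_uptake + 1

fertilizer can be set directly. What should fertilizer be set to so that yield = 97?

Substituting into the root_mass equation gives root_mass = -8*fertilizer - 12.
Substituting into the N_uptake equation gives N_uptake = -8*fertilizer - 16.
So yield = -32*fertilizer - 63.
Solve -32*fertilizer - 63 = 97: fertilizer = (97 + 63) / -32 = -5.

fertilizer = -5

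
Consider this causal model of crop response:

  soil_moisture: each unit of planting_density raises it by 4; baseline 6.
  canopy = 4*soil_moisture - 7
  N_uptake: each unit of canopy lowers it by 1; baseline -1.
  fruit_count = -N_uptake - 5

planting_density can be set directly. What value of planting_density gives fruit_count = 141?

Substituting into the canopy equation gives canopy = 16*planting_density + 17.
N_uptake becomes -16*planting_density - 18.
This gives fruit_count = 16*planting_density + 13.
Solve 16*planting_density + 13 = 141: planting_density = (141 - 13) / 16 = 8.

planting_density = 8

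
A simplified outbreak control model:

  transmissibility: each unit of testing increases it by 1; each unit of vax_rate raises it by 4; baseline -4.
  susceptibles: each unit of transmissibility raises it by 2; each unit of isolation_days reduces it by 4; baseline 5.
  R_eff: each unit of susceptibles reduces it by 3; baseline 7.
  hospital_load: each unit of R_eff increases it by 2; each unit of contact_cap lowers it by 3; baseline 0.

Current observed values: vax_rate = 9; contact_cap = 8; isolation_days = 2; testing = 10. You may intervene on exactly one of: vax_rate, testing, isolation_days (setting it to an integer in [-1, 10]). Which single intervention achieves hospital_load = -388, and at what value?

set testing = 1

Intervening on vax_rate: hospital_load = -48*vax_rate - 64. Reaching -388 requires vax_rate = 27/4, not an integer.
Intervening on testing: with other inputs at their observed values, hospital_load = -12*testing - 376. Solving for -388 gives testing = 1, within [-1, 10].
Intervening on isolation_days: hospital_load = 24*isolation_days - 544. Reaching -388 requires isolation_days = 13/2, not an integer.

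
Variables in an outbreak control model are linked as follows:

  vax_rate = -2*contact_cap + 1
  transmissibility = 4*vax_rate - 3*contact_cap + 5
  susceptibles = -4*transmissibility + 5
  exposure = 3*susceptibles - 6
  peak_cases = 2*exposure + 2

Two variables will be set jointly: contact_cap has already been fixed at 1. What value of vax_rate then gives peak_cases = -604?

vax_rate = 6

With contact_cap held at 1:
Intervening on vax_rate fixes its value directly, overriding its dependence on contact_cap.
Substituting into the transmissibility equation gives transmissibility = 4*vax_rate + 2.
Substituting into the susceptibles equation gives susceptibles = -16*vax_rate - 3.
Substituting into the exposure equation gives exposure = -48*vax_rate - 15.
So peak_cases = -96*vax_rate - 28.
Solve -96*vax_rate - 28 = -604: vax_rate = (-604 + 28) / -96 = 6.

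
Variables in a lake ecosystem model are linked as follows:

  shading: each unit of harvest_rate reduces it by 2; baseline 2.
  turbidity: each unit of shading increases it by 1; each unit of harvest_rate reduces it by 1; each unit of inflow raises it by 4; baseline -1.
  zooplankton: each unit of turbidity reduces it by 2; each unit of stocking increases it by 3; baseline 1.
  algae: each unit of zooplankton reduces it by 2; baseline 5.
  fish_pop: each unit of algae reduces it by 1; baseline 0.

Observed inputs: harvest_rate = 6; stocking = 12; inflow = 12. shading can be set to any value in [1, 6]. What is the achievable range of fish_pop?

-119 to -99

Intervening on shading fixes its value directly, overriding its dependence on harvest_rate.
Substituting into the turbidity equation gives turbidity = shading + 41.
This gives zooplankton = -2*shading - 45.
This gives algae = 4*shading + 95.
Substituting into the fish_pop equation gives fish_pop = -4*shading - 95.
Linear in shading, so extremes are at the endpoints: shading = 1 gives fish_pop = -99; shading = 6 gives fish_pop = -119.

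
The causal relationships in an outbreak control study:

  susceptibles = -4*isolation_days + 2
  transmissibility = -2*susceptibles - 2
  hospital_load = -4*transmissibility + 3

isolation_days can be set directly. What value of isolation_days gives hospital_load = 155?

Substituting into the transmissibility equation gives transmissibility = 8*isolation_days - 6.
hospital_load becomes -32*isolation_days + 27.
Solve -32*isolation_days + 27 = 155: isolation_days = (155 - 27) / -32 = -4.

isolation_days = -4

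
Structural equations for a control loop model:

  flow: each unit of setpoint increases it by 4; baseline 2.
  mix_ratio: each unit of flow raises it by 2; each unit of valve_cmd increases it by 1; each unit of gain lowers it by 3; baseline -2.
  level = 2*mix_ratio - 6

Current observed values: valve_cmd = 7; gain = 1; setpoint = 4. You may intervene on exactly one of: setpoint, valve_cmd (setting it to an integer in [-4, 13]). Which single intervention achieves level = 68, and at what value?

set valve_cmd = 6

Intervening on setpoint: level = 16*setpoint + 6. Reaching 68 requires setpoint = 31/8, not an integer.
Intervening on valve_cmd: with other inputs at their observed values, level = 2*valve_cmd + 56. Solving for 68 gives valve_cmd = 6, within [-4, 13].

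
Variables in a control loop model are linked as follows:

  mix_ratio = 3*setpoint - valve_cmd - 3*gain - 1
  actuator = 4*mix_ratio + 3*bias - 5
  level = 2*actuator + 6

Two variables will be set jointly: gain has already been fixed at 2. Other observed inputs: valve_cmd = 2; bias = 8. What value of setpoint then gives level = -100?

With gain held at 2:
Substituting into the mix_ratio equation gives mix_ratio = 3*setpoint - 9.
Substituting into the actuator equation gives actuator = 12*setpoint - 17.
level becomes 24*setpoint - 28.
Solve 24*setpoint - 28 = -100: setpoint = (-100 + 28) / 24 = -3.

setpoint = -3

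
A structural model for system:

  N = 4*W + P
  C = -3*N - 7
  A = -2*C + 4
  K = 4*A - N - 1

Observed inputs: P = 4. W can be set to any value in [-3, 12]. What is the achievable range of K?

-113 to 1267

Substituting into the N equation gives N = 4*W + 4.
Substituting into the C equation gives C = -12*W - 19.
This gives A = 24*W + 42.
Substituting into the K equation gives K = 92*W + 163.
Linear in W, so extremes are at the endpoints: W = -3 gives K = -113; W = 12 gives K = 1267.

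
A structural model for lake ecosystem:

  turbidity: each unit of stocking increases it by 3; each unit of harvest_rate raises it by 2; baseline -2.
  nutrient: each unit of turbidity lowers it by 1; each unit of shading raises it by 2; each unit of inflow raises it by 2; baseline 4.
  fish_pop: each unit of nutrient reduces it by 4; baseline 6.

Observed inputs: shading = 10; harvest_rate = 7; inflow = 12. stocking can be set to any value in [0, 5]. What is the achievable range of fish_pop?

-138 to -78

Substituting into the turbidity equation gives turbidity = 3*stocking + 12.
Substituting into the nutrient equation gives nutrient = -3*stocking + 36.
Substituting into the fish_pop equation gives fish_pop = 12*stocking - 138.
Linear in stocking, so extremes are at the endpoints: stocking = 0 gives fish_pop = -138; stocking = 5 gives fish_pop = -78.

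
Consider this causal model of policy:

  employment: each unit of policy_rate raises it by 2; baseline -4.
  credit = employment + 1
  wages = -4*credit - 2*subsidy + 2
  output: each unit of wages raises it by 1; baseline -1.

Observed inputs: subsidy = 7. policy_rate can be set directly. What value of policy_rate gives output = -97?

Substituting into the credit equation gives credit = 2*policy_rate - 3.
This gives wages = -8*policy_rate.
output becomes -8*policy_rate - 1.
Solve -8*policy_rate - 1 = -97: policy_rate = (-97 + 1) / -8 = 12.

policy_rate = 12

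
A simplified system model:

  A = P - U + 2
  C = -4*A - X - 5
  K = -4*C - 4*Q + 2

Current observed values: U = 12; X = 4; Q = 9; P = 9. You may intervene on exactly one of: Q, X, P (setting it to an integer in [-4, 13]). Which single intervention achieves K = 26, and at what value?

Intervening on Q: with other inputs at their observed values, K = -4*Q + 22. Solving for 26 gives Q = -1, within [-4, 13].
Intervening on X: K = 4*X - 30. Reaching 26 requires X = 14, outside [-4, 13].
Intervening on P: K = 16*P - 158. Reaching 26 requires P = 23/2, not an integer.

set Q = -1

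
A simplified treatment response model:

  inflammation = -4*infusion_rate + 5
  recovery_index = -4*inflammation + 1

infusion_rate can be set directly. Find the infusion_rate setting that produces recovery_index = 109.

Substituting into the recovery_index equation gives recovery_index = 16*infusion_rate - 19.
Solve 16*infusion_rate - 19 = 109: infusion_rate = (109 + 19) / 16 = 8.

infusion_rate = 8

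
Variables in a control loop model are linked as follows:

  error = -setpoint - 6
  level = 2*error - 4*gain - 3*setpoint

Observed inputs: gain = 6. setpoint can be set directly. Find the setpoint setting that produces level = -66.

setpoint = 6

Substituting into the level equation gives level = -5*setpoint - 36.
Solve -5*setpoint - 36 = -66: setpoint = (-66 + 36) / -5 = 6.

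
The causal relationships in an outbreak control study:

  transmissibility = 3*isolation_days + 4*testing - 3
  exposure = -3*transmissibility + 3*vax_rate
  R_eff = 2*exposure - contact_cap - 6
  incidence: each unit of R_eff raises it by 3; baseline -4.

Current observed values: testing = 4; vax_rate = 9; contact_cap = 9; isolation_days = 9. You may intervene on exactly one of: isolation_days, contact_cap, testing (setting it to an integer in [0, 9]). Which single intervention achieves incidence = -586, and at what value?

Intervening on isolation_days: incidence = -54*isolation_days - 121. Reaching -586 requires isolation_days = 155/18, not an integer.
Intervening on contact_cap: with other inputs at their observed values, incidence = -3*contact_cap - 580. Solving for -586 gives contact_cap = 2, within [0, 9].
Intervening on testing: incidence = -72*testing - 319. Reaching -586 requires testing = 89/24, not an integer.

set contact_cap = 2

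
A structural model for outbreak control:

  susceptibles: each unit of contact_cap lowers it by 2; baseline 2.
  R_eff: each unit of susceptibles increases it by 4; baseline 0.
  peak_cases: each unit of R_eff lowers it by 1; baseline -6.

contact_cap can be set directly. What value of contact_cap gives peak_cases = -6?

Substituting into the R_eff equation gives R_eff = -8*contact_cap + 8.
This gives peak_cases = 8*contact_cap - 14.
Solve 8*contact_cap - 14 = -6: contact_cap = (-6 + 14) / 8 = 1.

contact_cap = 1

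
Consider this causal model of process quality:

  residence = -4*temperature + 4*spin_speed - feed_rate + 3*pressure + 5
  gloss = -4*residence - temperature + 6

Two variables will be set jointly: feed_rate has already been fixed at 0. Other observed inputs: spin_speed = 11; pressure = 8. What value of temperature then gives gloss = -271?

With feed_rate held at 0:
Substituting into the residence equation gives residence = -4*temperature + 73.
gloss becomes 15*temperature - 286.
Solve 15*temperature - 286 = -271: temperature = (-271 + 286) / 15 = 1.

temperature = 1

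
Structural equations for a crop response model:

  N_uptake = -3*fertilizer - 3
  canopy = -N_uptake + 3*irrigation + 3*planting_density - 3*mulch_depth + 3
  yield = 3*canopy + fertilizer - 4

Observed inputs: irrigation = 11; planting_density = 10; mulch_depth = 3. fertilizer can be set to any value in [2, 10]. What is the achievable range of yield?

196 to 276

Substituting into the canopy equation gives canopy = 3*fertilizer + 60.
yield becomes 10*fertilizer + 176.
Linear in fertilizer, so extremes are at the endpoints: fertilizer = 2 gives yield = 196; fertilizer = 10 gives yield = 276.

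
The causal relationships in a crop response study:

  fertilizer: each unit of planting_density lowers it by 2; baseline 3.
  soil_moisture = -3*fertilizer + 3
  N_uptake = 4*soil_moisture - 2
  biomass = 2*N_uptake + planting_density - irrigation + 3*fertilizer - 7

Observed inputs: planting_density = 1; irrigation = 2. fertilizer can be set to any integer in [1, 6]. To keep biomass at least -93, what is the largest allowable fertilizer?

Intervening on fertilizer fixes its value directly, overriding its dependence on planting_density.
Substituting into the N_uptake equation gives N_uptake = -12*fertilizer + 10.
biomass becomes -21*fertilizer + 12.
Require -21*fertilizer + 12 ≥ -93, so fertilizer ≤ 5.
The largest integer in [1, 6] satisfying this is 5.

fertilizer = 5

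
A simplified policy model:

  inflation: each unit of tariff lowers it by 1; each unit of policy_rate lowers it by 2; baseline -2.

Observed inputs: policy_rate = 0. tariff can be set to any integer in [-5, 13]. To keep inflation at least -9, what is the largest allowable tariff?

Substituting into the inflation equation gives inflation = -tariff - 2.
Require -tariff - 2 ≥ -9, so tariff ≤ 7.
The largest integer in [-5, 13] satisfying this is 7.

tariff = 7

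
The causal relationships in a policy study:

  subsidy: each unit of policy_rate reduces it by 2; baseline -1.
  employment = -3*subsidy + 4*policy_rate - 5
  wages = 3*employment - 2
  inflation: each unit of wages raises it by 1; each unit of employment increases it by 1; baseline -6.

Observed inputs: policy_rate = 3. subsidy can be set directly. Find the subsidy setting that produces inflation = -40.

Intervening on subsidy fixes its value directly, overriding its dependence on policy_rate.
Substituting into the employment equation gives employment = -3*subsidy + 7.
Substituting into the wages equation gives wages = -9*subsidy + 19.
Substituting into the inflation equation gives inflation = -12*subsidy + 20.
Solve -12*subsidy + 20 = -40: subsidy = (-40 - 20) / -12 = 5.

subsidy = 5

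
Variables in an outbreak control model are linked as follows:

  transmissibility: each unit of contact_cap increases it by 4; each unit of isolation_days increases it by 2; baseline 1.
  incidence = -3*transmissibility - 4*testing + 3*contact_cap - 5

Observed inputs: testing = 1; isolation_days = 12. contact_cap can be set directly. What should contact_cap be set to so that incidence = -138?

Substituting into the transmissibility equation gives transmissibility = 4*contact_cap + 25.
Substituting into the incidence equation gives incidence = -9*contact_cap - 84.
Solve -9*contact_cap - 84 = -138: contact_cap = (-138 + 84) / -9 = 6.

contact_cap = 6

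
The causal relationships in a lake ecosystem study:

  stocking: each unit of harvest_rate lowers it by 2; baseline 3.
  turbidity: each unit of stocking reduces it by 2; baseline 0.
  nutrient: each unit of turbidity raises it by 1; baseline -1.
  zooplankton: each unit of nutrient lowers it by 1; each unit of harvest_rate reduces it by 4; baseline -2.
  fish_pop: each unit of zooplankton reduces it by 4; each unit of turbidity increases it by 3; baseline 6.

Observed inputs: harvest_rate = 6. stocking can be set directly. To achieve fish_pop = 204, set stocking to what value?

Intervening on stocking fixes its value directly, overriding its dependence on harvest_rate.
Substituting into the nutrient equation gives nutrient = -2*stocking - 1.
So zooplankton = 2*stocking - 25.
fish_pop becomes -14*stocking + 106.
Solve -14*stocking + 106 = 204: stocking = (204 - 106) / -14 = -7.

stocking = -7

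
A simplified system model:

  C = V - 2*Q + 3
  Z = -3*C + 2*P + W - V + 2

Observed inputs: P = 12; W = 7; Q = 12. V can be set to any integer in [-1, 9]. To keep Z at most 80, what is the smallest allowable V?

V = 4

Substituting into the C equation gives C = V - 21.
Substituting into the Z equation gives Z = -4*V + 96.
Require -4*V + 96 ≤ 80, so V ≥ 4.
The smallest integer in [-1, 9] satisfying this is 4.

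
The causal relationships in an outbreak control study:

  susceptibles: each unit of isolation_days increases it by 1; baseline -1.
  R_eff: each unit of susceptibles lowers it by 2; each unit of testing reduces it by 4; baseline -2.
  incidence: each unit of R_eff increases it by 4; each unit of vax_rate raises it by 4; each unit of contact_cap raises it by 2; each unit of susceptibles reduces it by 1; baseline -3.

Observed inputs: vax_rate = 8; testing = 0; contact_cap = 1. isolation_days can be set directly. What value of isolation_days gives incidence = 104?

Substituting into the R_eff equation gives R_eff = -2*isolation_days.
Substituting into the incidence equation gives incidence = -9*isolation_days + 32.
Solve -9*isolation_days + 32 = 104: isolation_days = (104 - 32) / -9 = -8.

isolation_days = -8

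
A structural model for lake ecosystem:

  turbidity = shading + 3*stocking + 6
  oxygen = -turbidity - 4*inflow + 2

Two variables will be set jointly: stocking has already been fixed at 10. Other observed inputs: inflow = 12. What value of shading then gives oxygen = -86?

shading = 4

With stocking held at 10:
Substituting into the turbidity equation gives turbidity = shading + 36.
Substituting into the oxygen equation gives oxygen = -shading - 82.
Solve -shading - 82 = -86: shading = (-86 + 82) / -1 = 4.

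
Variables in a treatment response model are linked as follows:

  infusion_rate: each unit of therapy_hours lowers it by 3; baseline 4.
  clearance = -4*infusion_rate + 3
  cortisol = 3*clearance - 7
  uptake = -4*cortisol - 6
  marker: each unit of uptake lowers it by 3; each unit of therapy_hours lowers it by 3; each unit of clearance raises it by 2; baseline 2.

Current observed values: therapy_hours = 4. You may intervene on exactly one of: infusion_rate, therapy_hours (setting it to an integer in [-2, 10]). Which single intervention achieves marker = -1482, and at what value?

Intervening on infusion_rate: with other inputs at their observed values, marker = -152*infusion_rate + 38. Solving for -1482 gives infusion_rate = 10, within [-2, 10].
Intervening on therapy_hours: marker = 453*therapy_hours - 558. Reaching -1482 requires therapy_hours = -308/151, not an integer.

set infusion_rate = 10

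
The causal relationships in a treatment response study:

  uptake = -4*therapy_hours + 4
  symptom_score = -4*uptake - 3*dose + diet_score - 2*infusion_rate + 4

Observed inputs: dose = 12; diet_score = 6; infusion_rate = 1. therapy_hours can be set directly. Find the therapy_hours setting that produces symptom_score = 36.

Substituting into the symptom_score equation gives symptom_score = 16*therapy_hours - 44.
Solve 16*therapy_hours - 44 = 36: therapy_hours = (36 + 44) / 16 = 5.

therapy_hours = 5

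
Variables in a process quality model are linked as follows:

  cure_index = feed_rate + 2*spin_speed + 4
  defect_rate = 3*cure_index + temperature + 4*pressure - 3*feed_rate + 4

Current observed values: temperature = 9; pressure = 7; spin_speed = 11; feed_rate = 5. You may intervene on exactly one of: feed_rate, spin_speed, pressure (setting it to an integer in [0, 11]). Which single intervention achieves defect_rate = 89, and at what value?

Intervening on feed_rate: the paths from feed_rate to defect_rate cancel (net effect zero), leaving defect_rate = 119; 89 is unreachable this way.
Intervening on spin_speed: with other inputs at their observed values, defect_rate = 6*spin_speed + 53. Solving for 89 gives spin_speed = 6, within [0, 11].
Intervening on pressure: defect_rate = 4*pressure + 91. Reaching 89 requires pressure = -1/2, not an integer.

set spin_speed = 6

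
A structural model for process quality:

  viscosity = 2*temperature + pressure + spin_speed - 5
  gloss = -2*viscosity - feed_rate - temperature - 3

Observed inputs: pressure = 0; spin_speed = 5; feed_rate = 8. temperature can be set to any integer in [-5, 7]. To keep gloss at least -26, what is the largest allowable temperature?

Substituting into the viscosity equation gives viscosity = 2*temperature.
gloss becomes -5*temperature - 11.
Require -5*temperature - 11 ≥ -26, so temperature ≤ 3.
The largest integer in [-5, 7] satisfying this is 3.

temperature = 3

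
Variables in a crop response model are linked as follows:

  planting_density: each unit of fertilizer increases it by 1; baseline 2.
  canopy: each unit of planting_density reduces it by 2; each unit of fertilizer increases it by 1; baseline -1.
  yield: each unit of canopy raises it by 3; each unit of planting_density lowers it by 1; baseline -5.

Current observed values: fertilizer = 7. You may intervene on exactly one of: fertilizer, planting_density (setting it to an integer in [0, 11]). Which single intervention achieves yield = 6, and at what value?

Intervening on fertilizer: yield = -4*fertilizer - 22. Reaching 6 requires fertilizer = -7, outside [0, 11].
Intervening on planting_density: with other inputs at their observed values, yield = -7*planting_density + 13. Solving for 6 gives planting_density = 1, within [0, 11].

set planting_density = 1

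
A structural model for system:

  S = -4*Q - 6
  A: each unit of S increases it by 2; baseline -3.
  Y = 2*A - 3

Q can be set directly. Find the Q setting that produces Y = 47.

Substituting into the A equation gives A = -8*Q - 15.
This gives Y = -16*Q - 33.
Solve -16*Q - 33 = 47: Q = (47 + 33) / -16 = -5.

Q = -5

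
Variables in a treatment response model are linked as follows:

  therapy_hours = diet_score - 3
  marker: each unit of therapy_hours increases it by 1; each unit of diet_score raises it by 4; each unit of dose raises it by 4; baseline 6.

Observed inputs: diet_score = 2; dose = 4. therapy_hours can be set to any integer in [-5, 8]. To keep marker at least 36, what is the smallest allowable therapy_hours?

therapy_hours = 6

Intervening on therapy_hours fixes its value directly, overriding its dependence on diet_score.
Substituting into the marker equation gives marker = therapy_hours + 30.
Require therapy_hours + 30 ≥ 36, so therapy_hours ≥ 6.
The smallest integer in [-5, 8] satisfying this is 6.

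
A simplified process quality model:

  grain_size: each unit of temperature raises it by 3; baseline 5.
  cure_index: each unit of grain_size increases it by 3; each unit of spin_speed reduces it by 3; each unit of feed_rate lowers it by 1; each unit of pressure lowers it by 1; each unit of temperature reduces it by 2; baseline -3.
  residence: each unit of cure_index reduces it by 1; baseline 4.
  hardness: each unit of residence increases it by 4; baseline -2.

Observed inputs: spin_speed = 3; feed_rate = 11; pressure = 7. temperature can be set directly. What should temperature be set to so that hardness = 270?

temperature = -7

Substituting into the cure_index equation gives cure_index = 7*temperature - 15.
residence becomes -7*temperature + 19.
Substituting into the hardness equation gives hardness = -28*temperature + 74.
Solve -28*temperature + 74 = 270: temperature = (270 - 74) / -28 = -7.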